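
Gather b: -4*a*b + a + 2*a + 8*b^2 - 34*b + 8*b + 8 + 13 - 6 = 3*a + 8*b^2 + b*(-4*a - 26) + 15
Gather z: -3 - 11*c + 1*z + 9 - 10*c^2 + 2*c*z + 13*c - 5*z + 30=-10*c^2 + 2*c + z*(2*c - 4) + 36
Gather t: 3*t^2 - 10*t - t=3*t^2 - 11*t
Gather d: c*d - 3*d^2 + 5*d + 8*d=-3*d^2 + d*(c + 13)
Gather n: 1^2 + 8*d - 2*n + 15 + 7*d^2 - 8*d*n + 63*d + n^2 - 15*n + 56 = 7*d^2 + 71*d + n^2 + n*(-8*d - 17) + 72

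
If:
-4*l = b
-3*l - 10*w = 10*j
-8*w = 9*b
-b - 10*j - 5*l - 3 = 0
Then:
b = -12/47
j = -72/235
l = 3/47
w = 27/94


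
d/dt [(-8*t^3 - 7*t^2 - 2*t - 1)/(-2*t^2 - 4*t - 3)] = 2*(8*t^4 + 32*t^3 + 48*t^2 + 19*t + 1)/(4*t^4 + 16*t^3 + 28*t^2 + 24*t + 9)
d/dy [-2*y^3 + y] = 1 - 6*y^2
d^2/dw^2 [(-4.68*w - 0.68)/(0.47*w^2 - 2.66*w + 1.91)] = (-(0.94*w - 2.66)*(1.88*w - 5.32)*(4.68*w + 0.68) + (13.1976*w - 24.2584)*(0.47*w^2 - 2.66*w + 1.91))/(0.47*w^2 - 2.66*w + 1.91)^3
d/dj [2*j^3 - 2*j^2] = 2*j*(3*j - 2)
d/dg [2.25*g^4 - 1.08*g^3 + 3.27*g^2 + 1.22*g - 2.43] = 9.0*g^3 - 3.24*g^2 + 6.54*g + 1.22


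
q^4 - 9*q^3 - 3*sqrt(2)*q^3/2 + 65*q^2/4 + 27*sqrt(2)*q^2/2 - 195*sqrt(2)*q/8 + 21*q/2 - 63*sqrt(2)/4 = (q - 6)*(q - 7/2)*(q + 1/2)*(q - 3*sqrt(2)/2)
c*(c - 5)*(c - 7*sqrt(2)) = c^3 - 7*sqrt(2)*c^2 - 5*c^2 + 35*sqrt(2)*c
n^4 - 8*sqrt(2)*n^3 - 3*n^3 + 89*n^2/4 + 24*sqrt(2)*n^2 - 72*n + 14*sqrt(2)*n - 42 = (n - 7/2)*(n + 1/2)*(n - 6*sqrt(2))*(n - 2*sqrt(2))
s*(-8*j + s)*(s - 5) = -8*j*s^2 + 40*j*s + s^3 - 5*s^2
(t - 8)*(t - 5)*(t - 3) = t^3 - 16*t^2 + 79*t - 120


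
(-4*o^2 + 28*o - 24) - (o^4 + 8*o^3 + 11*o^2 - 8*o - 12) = -o^4 - 8*o^3 - 15*o^2 + 36*o - 12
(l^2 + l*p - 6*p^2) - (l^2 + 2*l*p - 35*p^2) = -l*p + 29*p^2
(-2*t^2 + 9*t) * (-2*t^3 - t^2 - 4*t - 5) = 4*t^5 - 16*t^4 - t^3 - 26*t^2 - 45*t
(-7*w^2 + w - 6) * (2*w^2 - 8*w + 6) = -14*w^4 + 58*w^3 - 62*w^2 + 54*w - 36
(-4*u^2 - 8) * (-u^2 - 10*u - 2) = 4*u^4 + 40*u^3 + 16*u^2 + 80*u + 16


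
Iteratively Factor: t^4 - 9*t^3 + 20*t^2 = (t)*(t^3 - 9*t^2 + 20*t) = t*(t - 5)*(t^2 - 4*t) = t*(t - 5)*(t - 4)*(t)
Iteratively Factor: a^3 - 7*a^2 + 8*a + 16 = (a + 1)*(a^2 - 8*a + 16) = (a - 4)*(a + 1)*(a - 4)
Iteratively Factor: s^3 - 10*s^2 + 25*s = (s)*(s^2 - 10*s + 25) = s*(s - 5)*(s - 5)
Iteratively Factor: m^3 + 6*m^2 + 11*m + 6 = (m + 3)*(m^2 + 3*m + 2) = (m + 2)*(m + 3)*(m + 1)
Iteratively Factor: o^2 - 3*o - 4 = (o + 1)*(o - 4)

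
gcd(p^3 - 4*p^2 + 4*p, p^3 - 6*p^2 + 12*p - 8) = p^2 - 4*p + 4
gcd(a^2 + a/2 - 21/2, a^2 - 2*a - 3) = a - 3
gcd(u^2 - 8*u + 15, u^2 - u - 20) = u - 5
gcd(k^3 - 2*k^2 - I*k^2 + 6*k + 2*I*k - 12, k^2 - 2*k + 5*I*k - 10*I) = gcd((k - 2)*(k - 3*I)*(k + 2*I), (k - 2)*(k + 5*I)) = k - 2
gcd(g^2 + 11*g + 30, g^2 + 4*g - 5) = g + 5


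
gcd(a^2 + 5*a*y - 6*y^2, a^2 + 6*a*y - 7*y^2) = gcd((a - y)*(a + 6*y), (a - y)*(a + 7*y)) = -a + y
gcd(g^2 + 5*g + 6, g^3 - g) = 1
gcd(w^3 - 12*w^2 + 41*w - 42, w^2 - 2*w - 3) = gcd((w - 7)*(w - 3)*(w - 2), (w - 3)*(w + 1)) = w - 3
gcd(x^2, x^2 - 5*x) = x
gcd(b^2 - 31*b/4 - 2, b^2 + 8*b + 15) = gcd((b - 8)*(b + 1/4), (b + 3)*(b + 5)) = 1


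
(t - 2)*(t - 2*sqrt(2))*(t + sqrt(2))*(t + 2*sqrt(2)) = t^4 - 2*t^3 + sqrt(2)*t^3 - 8*t^2 - 2*sqrt(2)*t^2 - 8*sqrt(2)*t + 16*t + 16*sqrt(2)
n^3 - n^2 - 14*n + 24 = (n - 3)*(n - 2)*(n + 4)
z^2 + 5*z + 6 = (z + 2)*(z + 3)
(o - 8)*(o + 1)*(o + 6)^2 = o^4 + 5*o^3 - 56*o^2 - 348*o - 288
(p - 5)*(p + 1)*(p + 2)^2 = p^4 - 17*p^2 - 36*p - 20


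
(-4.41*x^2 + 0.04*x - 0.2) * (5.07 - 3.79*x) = 16.7139*x^3 - 22.5103*x^2 + 0.9608*x - 1.014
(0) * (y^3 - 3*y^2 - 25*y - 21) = 0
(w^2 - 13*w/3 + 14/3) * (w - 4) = w^3 - 25*w^2/3 + 22*w - 56/3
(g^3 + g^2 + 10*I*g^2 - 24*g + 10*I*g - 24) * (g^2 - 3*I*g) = g^5 + g^4 + 7*I*g^4 + 6*g^3 + 7*I*g^3 + 6*g^2 + 72*I*g^2 + 72*I*g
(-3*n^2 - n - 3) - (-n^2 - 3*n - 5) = -2*n^2 + 2*n + 2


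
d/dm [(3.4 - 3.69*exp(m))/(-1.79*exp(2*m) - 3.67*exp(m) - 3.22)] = (-6.6051*exp(2*m) + 12.172*exp(m) + 24.3598)*exp(m)/(3.2041*exp(4*m) + 13.1386*exp(3*m) + 24.9965*exp(2*m) + 23.6348*exp(m) + 10.3684)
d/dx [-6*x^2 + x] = 1 - 12*x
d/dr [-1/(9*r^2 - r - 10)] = (18*r - 1)/(-9*r^2 + r + 10)^2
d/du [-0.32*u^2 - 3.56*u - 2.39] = -0.64*u - 3.56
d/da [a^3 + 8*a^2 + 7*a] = 3*a^2 + 16*a + 7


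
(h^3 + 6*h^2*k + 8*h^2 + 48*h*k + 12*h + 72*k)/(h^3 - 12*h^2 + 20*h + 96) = (h^2 + 6*h*k + 6*h + 36*k)/(h^2 - 14*h + 48)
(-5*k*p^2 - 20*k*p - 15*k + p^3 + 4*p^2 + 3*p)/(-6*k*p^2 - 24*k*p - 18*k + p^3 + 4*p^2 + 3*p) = (-5*k + p)/(-6*k + p)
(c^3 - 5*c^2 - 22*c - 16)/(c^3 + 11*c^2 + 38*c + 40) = (c^2 - 7*c - 8)/(c^2 + 9*c + 20)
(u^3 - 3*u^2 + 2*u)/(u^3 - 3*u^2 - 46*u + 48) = u*(u - 2)/(u^2 - 2*u - 48)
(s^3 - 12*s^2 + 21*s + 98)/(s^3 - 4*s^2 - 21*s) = (s^2 - 5*s - 14)/(s*(s + 3))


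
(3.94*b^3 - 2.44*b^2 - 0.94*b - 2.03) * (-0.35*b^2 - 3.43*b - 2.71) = -1.379*b^5 - 12.6602*b^4 - 1.9792*b^3 + 10.5471*b^2 + 9.5103*b + 5.5013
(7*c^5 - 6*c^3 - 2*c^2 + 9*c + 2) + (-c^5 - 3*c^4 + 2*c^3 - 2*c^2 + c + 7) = 6*c^5 - 3*c^4 - 4*c^3 - 4*c^2 + 10*c + 9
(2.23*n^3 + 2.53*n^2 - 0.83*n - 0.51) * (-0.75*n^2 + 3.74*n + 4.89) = -1.6725*n^5 + 6.4427*n^4 + 20.9894*n^3 + 9.65*n^2 - 5.9661*n - 2.4939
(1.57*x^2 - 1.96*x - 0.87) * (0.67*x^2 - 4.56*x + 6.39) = 1.0519*x^4 - 8.4724*x^3 + 18.387*x^2 - 8.5572*x - 5.5593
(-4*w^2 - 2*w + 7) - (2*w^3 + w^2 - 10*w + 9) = -2*w^3 - 5*w^2 + 8*w - 2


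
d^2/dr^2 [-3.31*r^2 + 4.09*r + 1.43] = -6.62000000000000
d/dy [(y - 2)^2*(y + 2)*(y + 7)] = 4*y^3 + 15*y^2 - 36*y - 20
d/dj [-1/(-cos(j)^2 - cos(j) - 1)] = (2*cos(j) + 1)*sin(j)/(cos(j)^2 + cos(j) + 1)^2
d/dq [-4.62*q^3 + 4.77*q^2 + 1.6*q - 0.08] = -13.86*q^2 + 9.54*q + 1.6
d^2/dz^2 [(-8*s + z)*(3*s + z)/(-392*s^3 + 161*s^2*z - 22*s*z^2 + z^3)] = 2*(23*s + z)/(2401*s^4 - 1372*s^3*z + 294*s^2*z^2 - 28*s*z^3 + z^4)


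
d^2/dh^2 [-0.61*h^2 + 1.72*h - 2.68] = -1.22000000000000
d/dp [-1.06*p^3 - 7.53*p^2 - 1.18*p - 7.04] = -3.18*p^2 - 15.06*p - 1.18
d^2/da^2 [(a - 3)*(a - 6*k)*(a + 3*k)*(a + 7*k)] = 12*a^2 + 24*a*k - 18*a - 78*k^2 - 24*k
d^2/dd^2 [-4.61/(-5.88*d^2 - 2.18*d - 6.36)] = (-318.775968*d^2 - 118.185648*d + 4.61*(11.76*d + 2.18)*(23.52*d + 4.36) - 344.798496)/(5.88*d^2 + 2.18*d + 6.36)^3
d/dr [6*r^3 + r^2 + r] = 18*r^2 + 2*r + 1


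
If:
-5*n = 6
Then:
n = -6/5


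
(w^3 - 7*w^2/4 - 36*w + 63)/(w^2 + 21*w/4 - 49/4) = (w^2 - 36)/(w + 7)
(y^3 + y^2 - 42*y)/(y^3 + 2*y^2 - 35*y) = (y - 6)/(y - 5)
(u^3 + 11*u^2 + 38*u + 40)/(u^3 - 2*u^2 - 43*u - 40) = (u^2 + 6*u + 8)/(u^2 - 7*u - 8)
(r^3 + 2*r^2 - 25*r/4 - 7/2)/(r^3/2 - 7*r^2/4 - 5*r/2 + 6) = (4*r^3 + 8*r^2 - 25*r - 14)/(2*r^3 - 7*r^2 - 10*r + 24)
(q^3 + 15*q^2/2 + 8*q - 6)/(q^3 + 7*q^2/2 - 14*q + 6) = (q + 2)/(q - 2)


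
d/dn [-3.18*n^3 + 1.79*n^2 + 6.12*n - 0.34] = -9.54*n^2 + 3.58*n + 6.12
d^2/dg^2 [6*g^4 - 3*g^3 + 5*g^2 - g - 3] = 72*g^2 - 18*g + 10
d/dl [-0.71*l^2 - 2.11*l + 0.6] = -1.42*l - 2.11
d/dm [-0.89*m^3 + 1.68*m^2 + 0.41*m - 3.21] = -2.67*m^2 + 3.36*m + 0.41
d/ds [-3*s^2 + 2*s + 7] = 2 - 6*s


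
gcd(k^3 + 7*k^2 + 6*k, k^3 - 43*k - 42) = k^2 + 7*k + 6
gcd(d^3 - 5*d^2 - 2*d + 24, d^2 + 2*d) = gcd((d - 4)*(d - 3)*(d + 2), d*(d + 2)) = d + 2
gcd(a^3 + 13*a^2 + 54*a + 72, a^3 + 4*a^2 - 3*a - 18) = a + 3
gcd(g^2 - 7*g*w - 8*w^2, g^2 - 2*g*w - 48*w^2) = -g + 8*w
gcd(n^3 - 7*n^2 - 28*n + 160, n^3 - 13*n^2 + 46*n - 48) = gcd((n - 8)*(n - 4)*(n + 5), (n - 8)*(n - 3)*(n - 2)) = n - 8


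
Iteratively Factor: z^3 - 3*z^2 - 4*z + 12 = (z - 3)*(z^2 - 4) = (z - 3)*(z + 2)*(z - 2)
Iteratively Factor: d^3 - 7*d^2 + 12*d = (d - 3)*(d^2 - 4*d) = d*(d - 3)*(d - 4)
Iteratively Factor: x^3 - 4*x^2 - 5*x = (x - 5)*(x^2 + x) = x*(x - 5)*(x + 1)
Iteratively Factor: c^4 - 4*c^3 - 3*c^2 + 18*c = (c)*(c^3 - 4*c^2 - 3*c + 18) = c*(c - 3)*(c^2 - c - 6) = c*(c - 3)*(c + 2)*(c - 3)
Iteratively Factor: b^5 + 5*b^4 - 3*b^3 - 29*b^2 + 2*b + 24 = (b + 3)*(b^4 + 2*b^3 - 9*b^2 - 2*b + 8) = (b + 3)*(b + 4)*(b^3 - 2*b^2 - b + 2) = (b - 1)*(b + 3)*(b + 4)*(b^2 - b - 2) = (b - 1)*(b + 1)*(b + 3)*(b + 4)*(b - 2)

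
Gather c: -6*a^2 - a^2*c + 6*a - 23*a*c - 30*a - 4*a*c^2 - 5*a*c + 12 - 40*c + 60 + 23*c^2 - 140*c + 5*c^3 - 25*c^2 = -6*a^2 - 24*a + 5*c^3 + c^2*(-4*a - 2) + c*(-a^2 - 28*a - 180) + 72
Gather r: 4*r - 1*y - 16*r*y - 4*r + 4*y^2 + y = -16*r*y + 4*y^2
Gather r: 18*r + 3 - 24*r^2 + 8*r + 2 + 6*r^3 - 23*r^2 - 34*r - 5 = 6*r^3 - 47*r^2 - 8*r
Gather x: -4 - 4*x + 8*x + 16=4*x + 12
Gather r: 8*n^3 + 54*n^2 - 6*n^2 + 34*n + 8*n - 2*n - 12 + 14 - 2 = 8*n^3 + 48*n^2 + 40*n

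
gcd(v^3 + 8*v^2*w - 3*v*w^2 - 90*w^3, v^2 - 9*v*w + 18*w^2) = v - 3*w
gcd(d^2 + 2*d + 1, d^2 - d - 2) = d + 1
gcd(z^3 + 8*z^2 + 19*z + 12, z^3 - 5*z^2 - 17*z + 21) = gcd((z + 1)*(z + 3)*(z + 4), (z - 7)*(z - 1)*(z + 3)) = z + 3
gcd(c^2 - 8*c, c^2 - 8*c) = c^2 - 8*c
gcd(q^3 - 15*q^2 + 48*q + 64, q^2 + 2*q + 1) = q + 1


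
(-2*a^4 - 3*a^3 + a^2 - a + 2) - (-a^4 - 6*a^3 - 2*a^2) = -a^4 + 3*a^3 + 3*a^2 - a + 2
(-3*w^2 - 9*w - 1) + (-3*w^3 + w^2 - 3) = -3*w^3 - 2*w^2 - 9*w - 4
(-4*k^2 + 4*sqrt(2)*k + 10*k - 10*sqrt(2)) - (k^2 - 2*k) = -5*k^2 + 4*sqrt(2)*k + 12*k - 10*sqrt(2)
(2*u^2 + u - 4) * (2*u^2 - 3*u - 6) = 4*u^4 - 4*u^3 - 23*u^2 + 6*u + 24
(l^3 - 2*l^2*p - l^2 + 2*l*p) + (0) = l^3 - 2*l^2*p - l^2 + 2*l*p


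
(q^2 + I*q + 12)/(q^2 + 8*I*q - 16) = (q - 3*I)/(q + 4*I)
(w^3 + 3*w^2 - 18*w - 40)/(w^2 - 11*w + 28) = (w^2 + 7*w + 10)/(w - 7)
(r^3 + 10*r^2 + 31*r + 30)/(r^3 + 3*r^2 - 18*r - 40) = (r + 3)/(r - 4)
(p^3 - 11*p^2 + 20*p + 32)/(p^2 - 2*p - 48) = (p^2 - 3*p - 4)/(p + 6)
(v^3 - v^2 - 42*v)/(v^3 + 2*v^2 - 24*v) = (v - 7)/(v - 4)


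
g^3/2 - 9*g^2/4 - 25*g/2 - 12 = (g/2 + 1)*(g - 8)*(g + 3/2)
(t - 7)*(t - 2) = t^2 - 9*t + 14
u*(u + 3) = u^2 + 3*u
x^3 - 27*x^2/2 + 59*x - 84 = (x - 6)*(x - 4)*(x - 7/2)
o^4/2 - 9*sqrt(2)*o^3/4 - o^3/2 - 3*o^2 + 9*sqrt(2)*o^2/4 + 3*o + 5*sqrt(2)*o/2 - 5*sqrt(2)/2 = (o/2 + sqrt(2)/2)*(o - 1)*(o - 5*sqrt(2))*(o - sqrt(2)/2)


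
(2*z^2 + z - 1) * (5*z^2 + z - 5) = 10*z^4 + 7*z^3 - 14*z^2 - 6*z + 5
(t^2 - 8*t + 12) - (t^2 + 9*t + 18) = -17*t - 6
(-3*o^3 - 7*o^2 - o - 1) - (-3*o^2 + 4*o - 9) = -3*o^3 - 4*o^2 - 5*o + 8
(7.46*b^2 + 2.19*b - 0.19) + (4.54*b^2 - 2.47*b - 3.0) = 12.0*b^2 - 0.28*b - 3.19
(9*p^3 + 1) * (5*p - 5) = 45*p^4 - 45*p^3 + 5*p - 5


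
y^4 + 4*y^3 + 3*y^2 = y^2*(y + 1)*(y + 3)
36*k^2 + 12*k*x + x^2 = (6*k + x)^2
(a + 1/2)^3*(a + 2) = a^4 + 7*a^3/2 + 15*a^2/4 + 13*a/8 + 1/4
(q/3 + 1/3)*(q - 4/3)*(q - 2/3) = q^3/3 - q^2/3 - 10*q/27 + 8/27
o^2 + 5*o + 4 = (o + 1)*(o + 4)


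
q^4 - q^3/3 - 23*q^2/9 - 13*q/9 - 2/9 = (q - 2)*(q + 1/3)^2*(q + 1)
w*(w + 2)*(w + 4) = w^3 + 6*w^2 + 8*w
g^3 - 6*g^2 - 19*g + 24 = (g - 8)*(g - 1)*(g + 3)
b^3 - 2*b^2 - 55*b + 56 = (b - 8)*(b - 1)*(b + 7)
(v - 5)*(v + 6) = v^2 + v - 30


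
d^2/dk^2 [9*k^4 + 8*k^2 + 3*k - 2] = 108*k^2 + 16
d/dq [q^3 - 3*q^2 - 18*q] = 3*q^2 - 6*q - 18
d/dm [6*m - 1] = 6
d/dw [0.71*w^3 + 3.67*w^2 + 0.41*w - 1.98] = 2.13*w^2 + 7.34*w + 0.41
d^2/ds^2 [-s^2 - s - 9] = -2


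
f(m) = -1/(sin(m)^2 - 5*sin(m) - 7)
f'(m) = -(-2*sin(m)*cos(m) + 5*cos(m))/(sin(m)^2 - 5*sin(m) - 7)^2 = (2*sin(m) - 5)*cos(m)/(5*sin(m) + cos(m)^2 + 6)^2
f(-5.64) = 0.10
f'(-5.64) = -0.03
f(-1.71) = 0.94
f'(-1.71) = 0.85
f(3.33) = 0.17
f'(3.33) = 0.15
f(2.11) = 0.09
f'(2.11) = 0.02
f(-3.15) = 0.14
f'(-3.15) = 0.10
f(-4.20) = 0.09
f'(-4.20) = 0.01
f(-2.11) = 0.51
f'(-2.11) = 0.89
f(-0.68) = 0.29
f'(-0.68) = -0.41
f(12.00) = 0.25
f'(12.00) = -0.32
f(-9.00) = 0.21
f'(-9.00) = 0.23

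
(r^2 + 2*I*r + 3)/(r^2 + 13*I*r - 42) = (r^2 + 2*I*r + 3)/(r^2 + 13*I*r - 42)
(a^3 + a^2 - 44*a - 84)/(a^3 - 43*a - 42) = (a + 2)/(a + 1)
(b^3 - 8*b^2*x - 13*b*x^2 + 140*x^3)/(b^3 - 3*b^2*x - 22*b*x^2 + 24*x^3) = (b^2 - 12*b*x + 35*x^2)/(b^2 - 7*b*x + 6*x^2)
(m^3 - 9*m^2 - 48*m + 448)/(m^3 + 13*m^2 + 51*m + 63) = (m^2 - 16*m + 64)/(m^2 + 6*m + 9)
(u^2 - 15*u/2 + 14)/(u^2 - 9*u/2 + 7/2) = (u - 4)/(u - 1)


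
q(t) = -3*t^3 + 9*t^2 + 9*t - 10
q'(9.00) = -558.00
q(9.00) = -1387.00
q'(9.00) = -558.00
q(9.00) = -1387.00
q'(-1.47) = -36.91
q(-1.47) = 5.75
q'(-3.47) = -161.83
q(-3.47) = 192.48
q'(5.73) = -183.36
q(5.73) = -227.33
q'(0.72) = 17.29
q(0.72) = 0.03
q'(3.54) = -40.06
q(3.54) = 1.56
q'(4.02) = -64.08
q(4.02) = -23.27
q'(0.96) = 17.99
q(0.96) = 4.28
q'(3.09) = -21.31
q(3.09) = 15.23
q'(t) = -9*t^2 + 18*t + 9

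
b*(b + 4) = b^2 + 4*b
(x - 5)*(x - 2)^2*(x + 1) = x^4 - 8*x^3 + 15*x^2 + 4*x - 20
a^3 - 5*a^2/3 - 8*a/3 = a*(a - 8/3)*(a + 1)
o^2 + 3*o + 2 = (o + 1)*(o + 2)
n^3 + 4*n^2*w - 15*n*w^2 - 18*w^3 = (n - 3*w)*(n + w)*(n + 6*w)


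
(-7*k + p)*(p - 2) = -7*k*p + 14*k + p^2 - 2*p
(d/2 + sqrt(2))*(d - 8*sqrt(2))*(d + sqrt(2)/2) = d^3/2 - 11*sqrt(2)*d^2/4 - 19*d - 8*sqrt(2)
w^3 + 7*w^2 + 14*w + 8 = (w + 1)*(w + 2)*(w + 4)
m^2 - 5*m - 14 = (m - 7)*(m + 2)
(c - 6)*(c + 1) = c^2 - 5*c - 6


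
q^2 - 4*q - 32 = (q - 8)*(q + 4)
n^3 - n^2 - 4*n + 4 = (n - 2)*(n - 1)*(n + 2)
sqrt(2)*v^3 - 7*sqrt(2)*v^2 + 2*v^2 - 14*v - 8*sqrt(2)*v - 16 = (v - 8)*(v + sqrt(2))*(sqrt(2)*v + sqrt(2))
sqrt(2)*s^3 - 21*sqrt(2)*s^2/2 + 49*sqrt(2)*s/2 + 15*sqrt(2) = (s - 6)*(s - 5)*(sqrt(2)*s + sqrt(2)/2)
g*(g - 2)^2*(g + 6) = g^4 + 2*g^3 - 20*g^2 + 24*g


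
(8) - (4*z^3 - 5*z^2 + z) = -4*z^3 + 5*z^2 - z + 8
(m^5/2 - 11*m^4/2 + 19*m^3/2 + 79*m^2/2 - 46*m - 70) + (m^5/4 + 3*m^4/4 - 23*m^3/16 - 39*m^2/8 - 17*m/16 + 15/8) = 3*m^5/4 - 19*m^4/4 + 129*m^3/16 + 277*m^2/8 - 753*m/16 - 545/8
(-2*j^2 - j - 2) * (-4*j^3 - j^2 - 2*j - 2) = 8*j^5 + 6*j^4 + 13*j^3 + 8*j^2 + 6*j + 4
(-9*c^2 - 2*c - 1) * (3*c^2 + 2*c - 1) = -27*c^4 - 24*c^3 + 2*c^2 + 1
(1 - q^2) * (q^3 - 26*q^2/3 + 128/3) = -q^5 + 26*q^4/3 + q^3 - 154*q^2/3 + 128/3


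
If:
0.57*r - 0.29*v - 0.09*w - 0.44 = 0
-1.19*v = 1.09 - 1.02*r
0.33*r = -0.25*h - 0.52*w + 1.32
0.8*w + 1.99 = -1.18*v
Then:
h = 7.86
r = 0.17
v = -0.77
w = -1.35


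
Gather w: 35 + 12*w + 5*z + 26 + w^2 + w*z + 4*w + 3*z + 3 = w^2 + w*(z + 16) + 8*z + 64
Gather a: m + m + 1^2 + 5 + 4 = 2*m + 10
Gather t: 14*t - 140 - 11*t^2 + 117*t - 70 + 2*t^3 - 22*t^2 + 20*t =2*t^3 - 33*t^2 + 151*t - 210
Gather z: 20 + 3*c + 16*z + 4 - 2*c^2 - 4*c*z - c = -2*c^2 + 2*c + z*(16 - 4*c) + 24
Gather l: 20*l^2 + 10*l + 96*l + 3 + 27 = 20*l^2 + 106*l + 30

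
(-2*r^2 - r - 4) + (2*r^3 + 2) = 2*r^3 - 2*r^2 - r - 2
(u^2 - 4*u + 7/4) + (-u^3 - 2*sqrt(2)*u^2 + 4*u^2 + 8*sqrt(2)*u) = -u^3 - 2*sqrt(2)*u^2 + 5*u^2 - 4*u + 8*sqrt(2)*u + 7/4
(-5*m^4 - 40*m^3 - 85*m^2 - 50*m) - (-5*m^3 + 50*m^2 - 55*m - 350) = -5*m^4 - 35*m^3 - 135*m^2 + 5*m + 350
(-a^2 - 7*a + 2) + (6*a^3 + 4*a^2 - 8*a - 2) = 6*a^3 + 3*a^2 - 15*a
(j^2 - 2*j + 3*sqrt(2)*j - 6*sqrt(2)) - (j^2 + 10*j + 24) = -12*j + 3*sqrt(2)*j - 24 - 6*sqrt(2)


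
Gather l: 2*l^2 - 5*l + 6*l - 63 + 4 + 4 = 2*l^2 + l - 55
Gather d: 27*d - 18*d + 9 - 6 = 9*d + 3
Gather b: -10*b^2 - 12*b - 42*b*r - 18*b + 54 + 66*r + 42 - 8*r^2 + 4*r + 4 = -10*b^2 + b*(-42*r - 30) - 8*r^2 + 70*r + 100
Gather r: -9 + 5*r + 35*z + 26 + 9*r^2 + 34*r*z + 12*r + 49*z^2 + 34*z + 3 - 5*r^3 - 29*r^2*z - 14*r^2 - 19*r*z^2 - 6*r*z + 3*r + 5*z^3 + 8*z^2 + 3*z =-5*r^3 + r^2*(-29*z - 5) + r*(-19*z^2 + 28*z + 20) + 5*z^3 + 57*z^2 + 72*z + 20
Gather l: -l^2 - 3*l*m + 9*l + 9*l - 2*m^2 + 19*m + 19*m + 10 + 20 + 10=-l^2 + l*(18 - 3*m) - 2*m^2 + 38*m + 40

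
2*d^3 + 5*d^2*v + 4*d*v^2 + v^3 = (d + v)^2*(2*d + v)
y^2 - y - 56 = (y - 8)*(y + 7)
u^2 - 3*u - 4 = (u - 4)*(u + 1)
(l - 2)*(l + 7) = l^2 + 5*l - 14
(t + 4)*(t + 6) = t^2 + 10*t + 24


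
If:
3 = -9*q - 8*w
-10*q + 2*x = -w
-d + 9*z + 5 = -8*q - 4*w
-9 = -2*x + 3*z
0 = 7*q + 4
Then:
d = -2433/56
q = -4/7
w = 15/56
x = -335/112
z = -839/168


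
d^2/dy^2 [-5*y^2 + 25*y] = -10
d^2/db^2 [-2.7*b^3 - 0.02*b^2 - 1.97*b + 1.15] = -16.2*b - 0.04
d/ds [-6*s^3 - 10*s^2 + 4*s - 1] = -18*s^2 - 20*s + 4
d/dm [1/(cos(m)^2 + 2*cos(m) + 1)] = 2*sin(m)/(cos(m) + 1)^3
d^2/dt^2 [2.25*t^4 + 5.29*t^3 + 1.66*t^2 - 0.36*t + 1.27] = 27.0*t^2 + 31.74*t + 3.32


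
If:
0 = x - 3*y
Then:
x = 3*y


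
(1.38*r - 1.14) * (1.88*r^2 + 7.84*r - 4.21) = 2.5944*r^3 + 8.676*r^2 - 14.7474*r + 4.7994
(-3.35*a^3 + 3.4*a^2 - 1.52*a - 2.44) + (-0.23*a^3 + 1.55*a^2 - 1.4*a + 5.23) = -3.58*a^3 + 4.95*a^2 - 2.92*a + 2.79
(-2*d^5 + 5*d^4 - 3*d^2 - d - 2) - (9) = -2*d^5 + 5*d^4 - 3*d^2 - d - 11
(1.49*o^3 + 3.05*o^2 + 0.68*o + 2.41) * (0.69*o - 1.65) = 1.0281*o^4 - 0.354*o^3 - 4.5633*o^2 + 0.5409*o - 3.9765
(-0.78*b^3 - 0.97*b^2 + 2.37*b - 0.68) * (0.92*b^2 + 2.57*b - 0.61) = -0.7176*b^5 - 2.897*b^4 + 0.1633*b^3 + 6.057*b^2 - 3.1933*b + 0.4148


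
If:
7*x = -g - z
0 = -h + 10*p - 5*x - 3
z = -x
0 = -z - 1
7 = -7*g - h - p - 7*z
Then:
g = -6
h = 412/11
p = 50/11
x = 1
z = -1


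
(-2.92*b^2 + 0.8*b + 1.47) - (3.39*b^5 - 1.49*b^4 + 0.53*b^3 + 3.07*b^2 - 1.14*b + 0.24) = -3.39*b^5 + 1.49*b^4 - 0.53*b^3 - 5.99*b^2 + 1.94*b + 1.23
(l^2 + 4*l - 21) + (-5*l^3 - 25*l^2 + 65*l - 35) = -5*l^3 - 24*l^2 + 69*l - 56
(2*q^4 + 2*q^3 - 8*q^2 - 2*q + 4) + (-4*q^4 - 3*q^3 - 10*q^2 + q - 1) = -2*q^4 - q^3 - 18*q^2 - q + 3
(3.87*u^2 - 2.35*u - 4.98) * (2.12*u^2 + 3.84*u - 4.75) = 8.2044*u^4 + 9.8788*u^3 - 37.9641*u^2 - 7.9607*u + 23.655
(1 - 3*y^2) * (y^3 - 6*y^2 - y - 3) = -3*y^5 + 18*y^4 + 4*y^3 + 3*y^2 - y - 3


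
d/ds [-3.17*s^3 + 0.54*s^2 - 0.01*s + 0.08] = -9.51*s^2 + 1.08*s - 0.01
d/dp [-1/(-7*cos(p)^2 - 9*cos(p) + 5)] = (14*cos(p) + 9)*sin(p)/(7*cos(p)^2 + 9*cos(p) - 5)^2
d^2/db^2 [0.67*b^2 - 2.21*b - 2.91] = 1.34000000000000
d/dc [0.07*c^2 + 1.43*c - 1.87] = 0.14*c + 1.43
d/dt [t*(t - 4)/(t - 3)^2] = 2*(6 - t)/(t^3 - 9*t^2 + 27*t - 27)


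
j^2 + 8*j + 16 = (j + 4)^2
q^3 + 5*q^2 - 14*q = q*(q - 2)*(q + 7)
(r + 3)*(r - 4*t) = r^2 - 4*r*t + 3*r - 12*t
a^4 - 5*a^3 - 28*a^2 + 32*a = a*(a - 8)*(a - 1)*(a + 4)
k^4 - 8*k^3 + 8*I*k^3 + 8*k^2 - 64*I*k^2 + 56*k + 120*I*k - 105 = (k - 5)*(k - 3)*(k + I)*(k + 7*I)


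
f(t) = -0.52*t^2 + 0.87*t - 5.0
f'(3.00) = -2.25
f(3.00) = -7.07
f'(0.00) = 0.87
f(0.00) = -5.00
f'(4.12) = -3.41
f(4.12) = -10.24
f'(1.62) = -0.81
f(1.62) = -4.96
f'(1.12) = -0.29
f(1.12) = -4.68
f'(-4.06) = 5.09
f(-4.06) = -17.10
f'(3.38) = -2.65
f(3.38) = -8.00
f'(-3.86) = 4.88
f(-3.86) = -16.11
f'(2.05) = -1.26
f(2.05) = -5.40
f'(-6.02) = 7.13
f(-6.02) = -29.08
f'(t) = 0.87 - 1.04*t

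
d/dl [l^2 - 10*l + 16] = 2*l - 10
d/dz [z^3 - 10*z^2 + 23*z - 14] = 3*z^2 - 20*z + 23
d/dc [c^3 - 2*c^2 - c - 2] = 3*c^2 - 4*c - 1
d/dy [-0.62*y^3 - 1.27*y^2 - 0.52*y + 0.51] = -1.86*y^2 - 2.54*y - 0.52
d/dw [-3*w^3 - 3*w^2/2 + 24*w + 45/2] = -9*w^2 - 3*w + 24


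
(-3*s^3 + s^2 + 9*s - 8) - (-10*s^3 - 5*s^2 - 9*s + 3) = 7*s^3 + 6*s^2 + 18*s - 11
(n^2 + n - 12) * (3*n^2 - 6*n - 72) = 3*n^4 - 3*n^3 - 114*n^2 + 864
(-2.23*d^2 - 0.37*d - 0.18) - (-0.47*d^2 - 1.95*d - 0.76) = -1.76*d^2 + 1.58*d + 0.58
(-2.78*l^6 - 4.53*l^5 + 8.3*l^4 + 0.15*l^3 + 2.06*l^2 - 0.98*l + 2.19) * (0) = 0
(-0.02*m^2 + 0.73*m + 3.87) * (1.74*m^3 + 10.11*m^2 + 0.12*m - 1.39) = -0.0348*m^5 + 1.068*m^4 + 14.1117*m^3 + 39.2411*m^2 - 0.5503*m - 5.3793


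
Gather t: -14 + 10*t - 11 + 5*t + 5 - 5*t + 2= 10*t - 18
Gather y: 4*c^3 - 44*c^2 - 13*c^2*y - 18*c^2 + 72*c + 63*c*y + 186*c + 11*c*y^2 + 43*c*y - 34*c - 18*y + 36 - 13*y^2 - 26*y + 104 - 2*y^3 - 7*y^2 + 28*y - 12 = 4*c^3 - 62*c^2 + 224*c - 2*y^3 + y^2*(11*c - 20) + y*(-13*c^2 + 106*c - 16) + 128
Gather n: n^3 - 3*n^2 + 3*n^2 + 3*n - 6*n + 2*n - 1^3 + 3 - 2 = n^3 - n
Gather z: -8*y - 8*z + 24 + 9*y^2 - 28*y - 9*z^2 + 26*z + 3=9*y^2 - 36*y - 9*z^2 + 18*z + 27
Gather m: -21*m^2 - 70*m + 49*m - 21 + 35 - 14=-21*m^2 - 21*m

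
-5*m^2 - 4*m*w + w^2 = (-5*m + w)*(m + w)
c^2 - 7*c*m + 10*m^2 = (c - 5*m)*(c - 2*m)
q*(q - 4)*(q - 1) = q^3 - 5*q^2 + 4*q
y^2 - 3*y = y*(y - 3)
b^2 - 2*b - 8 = (b - 4)*(b + 2)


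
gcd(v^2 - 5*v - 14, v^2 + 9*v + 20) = 1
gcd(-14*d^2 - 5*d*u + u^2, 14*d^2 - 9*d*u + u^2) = -7*d + u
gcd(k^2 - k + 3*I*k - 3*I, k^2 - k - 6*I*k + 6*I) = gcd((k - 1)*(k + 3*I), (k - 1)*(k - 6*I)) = k - 1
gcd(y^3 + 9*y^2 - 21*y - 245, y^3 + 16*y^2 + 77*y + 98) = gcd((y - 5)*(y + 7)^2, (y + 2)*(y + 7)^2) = y^2 + 14*y + 49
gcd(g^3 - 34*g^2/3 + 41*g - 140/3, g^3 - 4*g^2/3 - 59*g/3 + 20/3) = g - 5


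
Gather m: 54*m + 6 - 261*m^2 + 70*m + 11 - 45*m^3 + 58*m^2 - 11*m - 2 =-45*m^3 - 203*m^2 + 113*m + 15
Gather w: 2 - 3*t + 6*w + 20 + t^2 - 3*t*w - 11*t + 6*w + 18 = t^2 - 14*t + w*(12 - 3*t) + 40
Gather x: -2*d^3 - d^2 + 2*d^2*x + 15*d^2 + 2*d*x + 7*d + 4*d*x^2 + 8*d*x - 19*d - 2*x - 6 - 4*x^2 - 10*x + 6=-2*d^3 + 14*d^2 - 12*d + x^2*(4*d - 4) + x*(2*d^2 + 10*d - 12)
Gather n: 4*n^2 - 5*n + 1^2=4*n^2 - 5*n + 1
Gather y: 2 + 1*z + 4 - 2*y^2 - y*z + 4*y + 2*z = -2*y^2 + y*(4 - z) + 3*z + 6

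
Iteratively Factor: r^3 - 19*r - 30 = (r + 2)*(r^2 - 2*r - 15) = (r - 5)*(r + 2)*(r + 3)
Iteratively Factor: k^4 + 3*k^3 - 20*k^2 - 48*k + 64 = (k - 4)*(k^3 + 7*k^2 + 8*k - 16) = (k - 4)*(k + 4)*(k^2 + 3*k - 4) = (k - 4)*(k + 4)^2*(k - 1)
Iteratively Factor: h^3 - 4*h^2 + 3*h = (h)*(h^2 - 4*h + 3) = h*(h - 3)*(h - 1)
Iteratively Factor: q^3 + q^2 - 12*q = (q + 4)*(q^2 - 3*q) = q*(q + 4)*(q - 3)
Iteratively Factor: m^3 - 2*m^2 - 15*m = (m + 3)*(m^2 - 5*m) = m*(m + 3)*(m - 5)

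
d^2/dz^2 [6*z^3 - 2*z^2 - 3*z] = 36*z - 4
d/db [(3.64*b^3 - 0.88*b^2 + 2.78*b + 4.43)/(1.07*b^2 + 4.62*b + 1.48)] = (3.8948*b^4 + 33.6336*b^3 + 9.1214*b^2 - 12.085*b - 16.3522)/(1.1449*b^4 + 9.8868*b^3 + 24.5116*b^2 + 13.6752*b + 2.1904)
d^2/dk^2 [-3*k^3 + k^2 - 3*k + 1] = 2 - 18*k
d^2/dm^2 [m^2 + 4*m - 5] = 2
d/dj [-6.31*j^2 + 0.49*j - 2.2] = 0.49 - 12.62*j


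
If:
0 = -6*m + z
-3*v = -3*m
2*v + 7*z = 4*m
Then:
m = 0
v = 0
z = 0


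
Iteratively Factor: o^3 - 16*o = (o)*(o^2 - 16) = o*(o - 4)*(o + 4)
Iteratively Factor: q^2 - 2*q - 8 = (q - 4)*(q + 2)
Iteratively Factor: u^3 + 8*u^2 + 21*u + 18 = (u + 2)*(u^2 + 6*u + 9) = (u + 2)*(u + 3)*(u + 3)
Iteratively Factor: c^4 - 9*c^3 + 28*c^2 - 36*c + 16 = (c - 4)*(c^3 - 5*c^2 + 8*c - 4) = (c - 4)*(c - 1)*(c^2 - 4*c + 4) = (c - 4)*(c - 2)*(c - 1)*(c - 2)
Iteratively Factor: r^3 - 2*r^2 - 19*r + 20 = (r + 4)*(r^2 - 6*r + 5) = (r - 1)*(r + 4)*(r - 5)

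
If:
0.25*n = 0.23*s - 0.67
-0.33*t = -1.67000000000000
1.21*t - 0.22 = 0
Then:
No Solution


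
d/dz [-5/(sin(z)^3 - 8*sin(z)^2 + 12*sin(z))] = 5*(3*cos(z) - 16/tan(z) + 12*cos(z)/sin(z)^2)/((sin(z) - 6)^2*(sin(z) - 2)^2)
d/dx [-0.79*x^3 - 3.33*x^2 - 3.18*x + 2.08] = -2.37*x^2 - 6.66*x - 3.18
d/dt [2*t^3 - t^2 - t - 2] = 6*t^2 - 2*t - 1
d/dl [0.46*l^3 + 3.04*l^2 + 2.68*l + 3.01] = 1.38*l^2 + 6.08*l + 2.68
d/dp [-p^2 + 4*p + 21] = 4 - 2*p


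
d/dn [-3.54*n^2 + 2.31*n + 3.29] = 2.31 - 7.08*n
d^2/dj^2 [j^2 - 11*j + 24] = 2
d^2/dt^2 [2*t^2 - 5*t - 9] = 4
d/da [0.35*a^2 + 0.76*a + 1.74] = 0.7*a + 0.76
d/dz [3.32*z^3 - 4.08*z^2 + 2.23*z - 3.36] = 9.96*z^2 - 8.16*z + 2.23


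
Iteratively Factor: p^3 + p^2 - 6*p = (p + 3)*(p^2 - 2*p) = (p - 2)*(p + 3)*(p)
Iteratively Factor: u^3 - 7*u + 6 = (u + 3)*(u^2 - 3*u + 2) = (u - 1)*(u + 3)*(u - 2)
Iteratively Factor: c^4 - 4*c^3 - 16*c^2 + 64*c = (c)*(c^3 - 4*c^2 - 16*c + 64) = c*(c - 4)*(c^2 - 16) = c*(c - 4)^2*(c + 4)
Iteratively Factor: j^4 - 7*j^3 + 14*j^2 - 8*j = (j - 2)*(j^3 - 5*j^2 + 4*j) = j*(j - 2)*(j^2 - 5*j + 4) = j*(j - 4)*(j - 2)*(j - 1)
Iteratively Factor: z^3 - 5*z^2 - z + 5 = (z + 1)*(z^2 - 6*z + 5) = (z - 5)*(z + 1)*(z - 1)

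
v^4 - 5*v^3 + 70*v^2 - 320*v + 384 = (v - 3)*(v - 2)*(v - 8*I)*(v + 8*I)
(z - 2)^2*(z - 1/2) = z^3 - 9*z^2/2 + 6*z - 2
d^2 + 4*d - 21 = (d - 3)*(d + 7)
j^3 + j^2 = j^2*(j + 1)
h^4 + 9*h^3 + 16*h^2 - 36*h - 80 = (h - 2)*(h + 2)*(h + 4)*(h + 5)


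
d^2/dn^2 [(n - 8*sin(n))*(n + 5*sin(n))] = 3*n*sin(n) + 160*sin(n)^2 - 6*cos(n) - 78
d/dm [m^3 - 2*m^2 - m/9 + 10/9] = 3*m^2 - 4*m - 1/9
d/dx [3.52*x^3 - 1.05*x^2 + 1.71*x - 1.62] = 10.56*x^2 - 2.1*x + 1.71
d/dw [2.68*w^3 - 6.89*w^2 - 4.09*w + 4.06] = 8.04*w^2 - 13.78*w - 4.09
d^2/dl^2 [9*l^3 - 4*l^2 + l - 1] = 54*l - 8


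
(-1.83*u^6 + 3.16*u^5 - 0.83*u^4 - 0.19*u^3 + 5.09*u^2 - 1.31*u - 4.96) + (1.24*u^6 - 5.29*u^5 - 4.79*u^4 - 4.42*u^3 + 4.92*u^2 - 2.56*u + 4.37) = -0.59*u^6 - 2.13*u^5 - 5.62*u^4 - 4.61*u^3 + 10.01*u^2 - 3.87*u - 0.59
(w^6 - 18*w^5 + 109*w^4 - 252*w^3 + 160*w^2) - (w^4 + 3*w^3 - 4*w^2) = w^6 - 18*w^5 + 108*w^4 - 255*w^3 + 164*w^2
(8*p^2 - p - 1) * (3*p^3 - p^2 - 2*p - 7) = 24*p^5 - 11*p^4 - 18*p^3 - 53*p^2 + 9*p + 7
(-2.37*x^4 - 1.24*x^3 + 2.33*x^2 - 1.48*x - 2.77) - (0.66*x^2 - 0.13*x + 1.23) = -2.37*x^4 - 1.24*x^3 + 1.67*x^2 - 1.35*x - 4.0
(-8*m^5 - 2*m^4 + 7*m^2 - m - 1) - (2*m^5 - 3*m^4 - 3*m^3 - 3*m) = -10*m^5 + m^4 + 3*m^3 + 7*m^2 + 2*m - 1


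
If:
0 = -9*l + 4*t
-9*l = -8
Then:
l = 8/9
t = 2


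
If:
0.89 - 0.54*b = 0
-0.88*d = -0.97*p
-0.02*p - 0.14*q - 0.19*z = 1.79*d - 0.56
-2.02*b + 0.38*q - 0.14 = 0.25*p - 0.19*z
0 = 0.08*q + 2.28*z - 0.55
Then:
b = 1.65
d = -0.38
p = -0.34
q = 8.94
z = -0.07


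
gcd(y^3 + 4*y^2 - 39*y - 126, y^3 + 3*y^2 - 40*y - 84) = y^2 + y - 42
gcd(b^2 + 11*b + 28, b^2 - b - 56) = b + 7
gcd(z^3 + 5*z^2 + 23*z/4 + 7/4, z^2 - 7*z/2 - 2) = z + 1/2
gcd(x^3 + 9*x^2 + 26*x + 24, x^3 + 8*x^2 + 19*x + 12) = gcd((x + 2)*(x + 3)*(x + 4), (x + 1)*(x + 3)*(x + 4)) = x^2 + 7*x + 12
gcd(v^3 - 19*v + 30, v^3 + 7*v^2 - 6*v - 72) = v - 3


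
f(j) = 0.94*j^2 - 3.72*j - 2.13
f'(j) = 1.88*j - 3.72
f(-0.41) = -0.45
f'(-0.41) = -4.49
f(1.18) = -5.21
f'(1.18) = -1.50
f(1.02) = -4.95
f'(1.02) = -1.80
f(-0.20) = -1.35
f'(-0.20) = -4.10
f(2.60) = -5.45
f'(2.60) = 1.17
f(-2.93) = 16.84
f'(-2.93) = -9.23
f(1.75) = -5.76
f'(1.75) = -0.43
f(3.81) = -2.66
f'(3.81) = 3.44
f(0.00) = -2.13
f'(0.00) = -3.72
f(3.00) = -4.83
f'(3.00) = 1.92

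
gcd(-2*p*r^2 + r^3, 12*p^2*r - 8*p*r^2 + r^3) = 2*p*r - r^2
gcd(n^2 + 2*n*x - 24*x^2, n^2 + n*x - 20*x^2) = -n + 4*x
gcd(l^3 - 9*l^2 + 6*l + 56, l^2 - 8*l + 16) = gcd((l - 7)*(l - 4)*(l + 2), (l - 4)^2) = l - 4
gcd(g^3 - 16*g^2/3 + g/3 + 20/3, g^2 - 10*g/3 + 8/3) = g - 4/3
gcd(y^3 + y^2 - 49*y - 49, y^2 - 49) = y^2 - 49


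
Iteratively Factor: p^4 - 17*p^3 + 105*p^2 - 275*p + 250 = (p - 5)*(p^3 - 12*p^2 + 45*p - 50) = (p - 5)*(p - 2)*(p^2 - 10*p + 25) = (p - 5)^2*(p - 2)*(p - 5)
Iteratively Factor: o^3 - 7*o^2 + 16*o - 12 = (o - 3)*(o^2 - 4*o + 4) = (o - 3)*(o - 2)*(o - 2)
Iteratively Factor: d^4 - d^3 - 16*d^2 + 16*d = (d + 4)*(d^3 - 5*d^2 + 4*d) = (d - 4)*(d + 4)*(d^2 - d) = d*(d - 4)*(d + 4)*(d - 1)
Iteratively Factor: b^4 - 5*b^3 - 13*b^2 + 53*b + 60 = (b + 3)*(b^3 - 8*b^2 + 11*b + 20) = (b - 4)*(b + 3)*(b^2 - 4*b - 5) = (b - 4)*(b + 1)*(b + 3)*(b - 5)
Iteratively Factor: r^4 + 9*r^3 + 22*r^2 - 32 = (r + 4)*(r^3 + 5*r^2 + 2*r - 8) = (r + 2)*(r + 4)*(r^2 + 3*r - 4) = (r - 1)*(r + 2)*(r + 4)*(r + 4)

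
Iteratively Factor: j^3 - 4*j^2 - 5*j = (j - 5)*(j^2 + j) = j*(j - 5)*(j + 1)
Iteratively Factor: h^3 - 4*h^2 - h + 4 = (h + 1)*(h^2 - 5*h + 4) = (h - 4)*(h + 1)*(h - 1)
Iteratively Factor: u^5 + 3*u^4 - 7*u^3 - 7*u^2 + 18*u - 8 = (u + 2)*(u^4 + u^3 - 9*u^2 + 11*u - 4) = (u + 2)*(u + 4)*(u^3 - 3*u^2 + 3*u - 1) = (u - 1)*(u + 2)*(u + 4)*(u^2 - 2*u + 1) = (u - 1)^2*(u + 2)*(u + 4)*(u - 1)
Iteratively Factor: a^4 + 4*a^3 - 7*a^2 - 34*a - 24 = (a + 1)*(a^3 + 3*a^2 - 10*a - 24) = (a + 1)*(a + 2)*(a^2 + a - 12) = (a - 3)*(a + 1)*(a + 2)*(a + 4)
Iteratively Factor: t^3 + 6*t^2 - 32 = (t - 2)*(t^2 + 8*t + 16) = (t - 2)*(t + 4)*(t + 4)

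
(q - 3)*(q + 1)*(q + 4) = q^3 + 2*q^2 - 11*q - 12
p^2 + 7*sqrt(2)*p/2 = p*(p + 7*sqrt(2)/2)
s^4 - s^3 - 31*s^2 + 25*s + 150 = (s - 5)*(s - 3)*(s + 2)*(s + 5)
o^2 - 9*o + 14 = (o - 7)*(o - 2)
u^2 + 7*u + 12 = (u + 3)*(u + 4)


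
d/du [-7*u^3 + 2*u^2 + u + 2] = -21*u^2 + 4*u + 1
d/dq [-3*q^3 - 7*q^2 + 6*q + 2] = -9*q^2 - 14*q + 6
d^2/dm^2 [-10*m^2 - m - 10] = -20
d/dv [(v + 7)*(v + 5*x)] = 2*v + 5*x + 7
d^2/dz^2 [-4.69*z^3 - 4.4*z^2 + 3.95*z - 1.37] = -28.14*z - 8.8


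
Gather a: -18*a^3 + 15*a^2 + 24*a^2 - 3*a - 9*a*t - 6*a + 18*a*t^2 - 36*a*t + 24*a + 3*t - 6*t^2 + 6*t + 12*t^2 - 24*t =-18*a^3 + 39*a^2 + a*(18*t^2 - 45*t + 15) + 6*t^2 - 15*t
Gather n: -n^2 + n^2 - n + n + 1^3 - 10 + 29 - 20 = 0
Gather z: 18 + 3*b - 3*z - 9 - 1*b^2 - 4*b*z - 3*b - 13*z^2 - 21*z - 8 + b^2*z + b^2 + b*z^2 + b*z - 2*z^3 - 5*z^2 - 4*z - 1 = -2*z^3 + z^2*(b - 18) + z*(b^2 - 3*b - 28)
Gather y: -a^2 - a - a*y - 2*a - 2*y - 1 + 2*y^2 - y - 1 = -a^2 - 3*a + 2*y^2 + y*(-a - 3) - 2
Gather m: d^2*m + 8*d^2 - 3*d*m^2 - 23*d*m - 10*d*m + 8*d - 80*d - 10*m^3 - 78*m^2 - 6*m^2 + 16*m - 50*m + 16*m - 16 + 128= 8*d^2 - 72*d - 10*m^3 + m^2*(-3*d - 84) + m*(d^2 - 33*d - 18) + 112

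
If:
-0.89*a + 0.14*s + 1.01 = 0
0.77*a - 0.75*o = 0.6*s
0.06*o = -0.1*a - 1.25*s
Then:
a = 1.11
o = 1.26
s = -0.15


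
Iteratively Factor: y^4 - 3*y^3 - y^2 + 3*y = (y - 1)*(y^3 - 2*y^2 - 3*y) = (y - 3)*(y - 1)*(y^2 + y) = (y - 3)*(y - 1)*(y + 1)*(y)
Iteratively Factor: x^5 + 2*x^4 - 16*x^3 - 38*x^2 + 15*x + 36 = (x + 3)*(x^4 - x^3 - 13*x^2 + x + 12) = (x + 3)^2*(x^3 - 4*x^2 - x + 4) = (x - 1)*(x + 3)^2*(x^2 - 3*x - 4) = (x - 1)*(x + 1)*(x + 3)^2*(x - 4)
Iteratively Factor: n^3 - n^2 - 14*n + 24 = (n - 3)*(n^2 + 2*n - 8) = (n - 3)*(n + 4)*(n - 2)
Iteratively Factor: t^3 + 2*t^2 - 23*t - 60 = (t + 3)*(t^2 - t - 20) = (t + 3)*(t + 4)*(t - 5)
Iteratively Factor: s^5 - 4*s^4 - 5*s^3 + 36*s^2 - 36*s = (s)*(s^4 - 4*s^3 - 5*s^2 + 36*s - 36) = s*(s + 3)*(s^3 - 7*s^2 + 16*s - 12) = s*(s - 2)*(s + 3)*(s^2 - 5*s + 6) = s*(s - 2)^2*(s + 3)*(s - 3)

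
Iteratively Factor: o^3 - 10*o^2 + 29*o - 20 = (o - 4)*(o^2 - 6*o + 5) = (o - 4)*(o - 1)*(o - 5)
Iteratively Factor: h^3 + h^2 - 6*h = (h)*(h^2 + h - 6) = h*(h - 2)*(h + 3)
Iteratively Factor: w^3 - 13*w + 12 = (w + 4)*(w^2 - 4*w + 3) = (w - 1)*(w + 4)*(w - 3)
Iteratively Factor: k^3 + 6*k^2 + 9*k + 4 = (k + 1)*(k^2 + 5*k + 4) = (k + 1)^2*(k + 4)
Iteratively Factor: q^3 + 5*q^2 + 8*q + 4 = (q + 2)*(q^2 + 3*q + 2) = (q + 2)^2*(q + 1)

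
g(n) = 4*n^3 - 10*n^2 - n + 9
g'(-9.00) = 1151.00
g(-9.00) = -3708.00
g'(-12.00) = 1967.00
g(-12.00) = -8331.00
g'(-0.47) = 11.05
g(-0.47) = 6.85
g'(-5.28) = 439.14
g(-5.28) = -853.30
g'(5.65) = 269.07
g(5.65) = 405.57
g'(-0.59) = 14.98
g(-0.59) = 5.29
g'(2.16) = 11.79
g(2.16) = 0.49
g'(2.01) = 7.28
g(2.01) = -0.93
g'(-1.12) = 36.45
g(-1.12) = -8.04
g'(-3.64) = 230.80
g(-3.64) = -312.77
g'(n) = 12*n^2 - 20*n - 1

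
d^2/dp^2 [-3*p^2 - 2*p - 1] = -6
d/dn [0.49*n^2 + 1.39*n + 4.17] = 0.98*n + 1.39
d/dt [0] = 0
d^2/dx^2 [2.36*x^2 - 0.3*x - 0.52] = 4.72000000000000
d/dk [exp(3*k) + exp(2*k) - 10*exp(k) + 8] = (3*exp(2*k) + 2*exp(k) - 10)*exp(k)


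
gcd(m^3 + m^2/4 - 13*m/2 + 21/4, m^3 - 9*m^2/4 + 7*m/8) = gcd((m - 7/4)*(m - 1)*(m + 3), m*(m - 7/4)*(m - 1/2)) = m - 7/4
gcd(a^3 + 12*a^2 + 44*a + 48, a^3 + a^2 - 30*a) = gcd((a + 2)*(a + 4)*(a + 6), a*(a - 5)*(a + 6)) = a + 6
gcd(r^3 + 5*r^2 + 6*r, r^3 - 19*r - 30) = r^2 + 5*r + 6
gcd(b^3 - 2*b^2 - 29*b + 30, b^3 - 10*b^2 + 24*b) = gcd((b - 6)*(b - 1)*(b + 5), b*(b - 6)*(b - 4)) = b - 6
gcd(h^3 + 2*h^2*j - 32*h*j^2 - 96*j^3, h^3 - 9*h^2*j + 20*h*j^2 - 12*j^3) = h - 6*j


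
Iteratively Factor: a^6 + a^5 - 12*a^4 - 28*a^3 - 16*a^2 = (a)*(a^5 + a^4 - 12*a^3 - 28*a^2 - 16*a) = a^2*(a^4 + a^3 - 12*a^2 - 28*a - 16) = a^2*(a + 2)*(a^3 - a^2 - 10*a - 8) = a^2*(a - 4)*(a + 2)*(a^2 + 3*a + 2) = a^2*(a - 4)*(a + 1)*(a + 2)*(a + 2)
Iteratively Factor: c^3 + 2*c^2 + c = (c)*(c^2 + 2*c + 1) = c*(c + 1)*(c + 1)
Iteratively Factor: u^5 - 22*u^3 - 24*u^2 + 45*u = (u + 3)*(u^4 - 3*u^3 - 13*u^2 + 15*u) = u*(u + 3)*(u^3 - 3*u^2 - 13*u + 15) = u*(u - 1)*(u + 3)*(u^2 - 2*u - 15) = u*(u - 5)*(u - 1)*(u + 3)*(u + 3)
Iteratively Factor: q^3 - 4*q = (q)*(q^2 - 4) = q*(q + 2)*(q - 2)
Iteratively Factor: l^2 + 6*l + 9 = (l + 3)*(l + 3)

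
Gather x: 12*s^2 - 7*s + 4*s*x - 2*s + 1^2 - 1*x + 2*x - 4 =12*s^2 - 9*s + x*(4*s + 1) - 3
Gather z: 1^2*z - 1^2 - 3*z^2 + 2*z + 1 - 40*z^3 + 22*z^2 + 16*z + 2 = -40*z^3 + 19*z^2 + 19*z + 2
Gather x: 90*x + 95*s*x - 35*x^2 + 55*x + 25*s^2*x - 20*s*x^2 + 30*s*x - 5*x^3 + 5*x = -5*x^3 + x^2*(-20*s - 35) + x*(25*s^2 + 125*s + 150)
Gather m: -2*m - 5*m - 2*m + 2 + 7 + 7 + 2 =18 - 9*m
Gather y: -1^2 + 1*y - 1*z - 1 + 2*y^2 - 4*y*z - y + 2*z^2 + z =2*y^2 - 4*y*z + 2*z^2 - 2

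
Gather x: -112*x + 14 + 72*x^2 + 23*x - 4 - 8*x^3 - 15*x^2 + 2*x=-8*x^3 + 57*x^2 - 87*x + 10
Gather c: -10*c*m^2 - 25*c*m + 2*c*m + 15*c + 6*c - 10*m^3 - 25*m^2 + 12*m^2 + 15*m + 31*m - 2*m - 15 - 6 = c*(-10*m^2 - 23*m + 21) - 10*m^3 - 13*m^2 + 44*m - 21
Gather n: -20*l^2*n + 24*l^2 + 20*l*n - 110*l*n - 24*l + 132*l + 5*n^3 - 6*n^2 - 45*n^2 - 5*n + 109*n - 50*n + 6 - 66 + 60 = 24*l^2 + 108*l + 5*n^3 - 51*n^2 + n*(-20*l^2 - 90*l + 54)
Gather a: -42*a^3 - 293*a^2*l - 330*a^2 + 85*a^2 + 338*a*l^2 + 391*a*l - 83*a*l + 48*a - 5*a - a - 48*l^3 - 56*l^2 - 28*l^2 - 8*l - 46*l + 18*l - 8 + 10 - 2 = -42*a^3 + a^2*(-293*l - 245) + a*(338*l^2 + 308*l + 42) - 48*l^3 - 84*l^2 - 36*l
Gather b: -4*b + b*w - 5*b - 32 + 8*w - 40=b*(w - 9) + 8*w - 72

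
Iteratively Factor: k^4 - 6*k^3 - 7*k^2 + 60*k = (k - 4)*(k^3 - 2*k^2 - 15*k) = (k - 4)*(k + 3)*(k^2 - 5*k) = (k - 5)*(k - 4)*(k + 3)*(k)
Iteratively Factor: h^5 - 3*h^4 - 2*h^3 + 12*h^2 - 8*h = (h - 2)*(h^4 - h^3 - 4*h^2 + 4*h) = h*(h - 2)*(h^3 - h^2 - 4*h + 4) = h*(h - 2)^2*(h^2 + h - 2) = h*(h - 2)^2*(h - 1)*(h + 2)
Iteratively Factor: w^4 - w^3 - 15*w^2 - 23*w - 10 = (w - 5)*(w^3 + 4*w^2 + 5*w + 2) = (w - 5)*(w + 2)*(w^2 + 2*w + 1) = (w - 5)*(w + 1)*(w + 2)*(w + 1)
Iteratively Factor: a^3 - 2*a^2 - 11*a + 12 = (a + 3)*(a^2 - 5*a + 4) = (a - 4)*(a + 3)*(a - 1)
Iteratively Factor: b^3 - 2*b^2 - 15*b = (b + 3)*(b^2 - 5*b) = (b - 5)*(b + 3)*(b)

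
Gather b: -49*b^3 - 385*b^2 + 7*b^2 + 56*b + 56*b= -49*b^3 - 378*b^2 + 112*b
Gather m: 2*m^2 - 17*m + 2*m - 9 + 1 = 2*m^2 - 15*m - 8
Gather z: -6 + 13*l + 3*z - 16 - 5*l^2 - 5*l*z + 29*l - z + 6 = -5*l^2 + 42*l + z*(2 - 5*l) - 16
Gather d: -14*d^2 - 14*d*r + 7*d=-14*d^2 + d*(7 - 14*r)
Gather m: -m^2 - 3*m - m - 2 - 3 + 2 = -m^2 - 4*m - 3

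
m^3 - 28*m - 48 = (m - 6)*(m + 2)*(m + 4)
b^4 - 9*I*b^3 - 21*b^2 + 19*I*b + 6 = (b - 6*I)*(b - I)^3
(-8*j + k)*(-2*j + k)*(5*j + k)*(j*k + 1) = 80*j^4*k - 34*j^3*k^2 + 80*j^3 - 5*j^2*k^3 - 34*j^2*k + j*k^4 - 5*j*k^2 + k^3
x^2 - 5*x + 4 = (x - 4)*(x - 1)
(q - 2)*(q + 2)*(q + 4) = q^3 + 4*q^2 - 4*q - 16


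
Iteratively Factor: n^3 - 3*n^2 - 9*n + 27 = (n - 3)*(n^2 - 9) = (n - 3)*(n + 3)*(n - 3)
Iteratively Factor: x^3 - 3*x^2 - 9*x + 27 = (x + 3)*(x^2 - 6*x + 9) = (x - 3)*(x + 3)*(x - 3)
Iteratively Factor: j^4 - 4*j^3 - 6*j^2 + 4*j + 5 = (j + 1)*(j^3 - 5*j^2 - j + 5) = (j - 1)*(j + 1)*(j^2 - 4*j - 5) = (j - 5)*(j - 1)*(j + 1)*(j + 1)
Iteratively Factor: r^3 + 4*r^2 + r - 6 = (r - 1)*(r^2 + 5*r + 6) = (r - 1)*(r + 3)*(r + 2)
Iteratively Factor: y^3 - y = (y + 1)*(y^2 - y) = y*(y + 1)*(y - 1)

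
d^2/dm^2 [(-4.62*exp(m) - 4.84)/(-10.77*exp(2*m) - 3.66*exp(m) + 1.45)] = (535.887198*exp(4*m) + 2063.51046*exp(3*m) + 1005.241644*exp(2*m) + 391.688484*exp(m) + 35.39943)*exp(m)/(1249.243533*exp(6*m) + 1273.602042*exp(5*m) - 71.7572789999999*exp(4*m) - 293.910444*exp(3*m) + 9.660915*exp(2*m) + 23.08545*exp(m) - 3.048625)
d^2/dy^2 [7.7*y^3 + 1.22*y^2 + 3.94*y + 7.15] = 46.2*y + 2.44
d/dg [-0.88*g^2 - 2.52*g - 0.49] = -1.76*g - 2.52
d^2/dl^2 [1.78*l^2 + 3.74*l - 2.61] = 3.56000000000000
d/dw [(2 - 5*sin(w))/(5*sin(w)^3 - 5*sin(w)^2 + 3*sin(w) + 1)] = (50*sin(w)^3 - 55*sin(w)^2 + 20*sin(w) - 11)*cos(w)/(5*sin(w)^3 - 5*sin(w)^2 + 3*sin(w) + 1)^2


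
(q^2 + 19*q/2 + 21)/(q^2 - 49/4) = 2*(q + 6)/(2*q - 7)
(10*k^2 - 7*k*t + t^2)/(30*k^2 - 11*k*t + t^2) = (-2*k + t)/(-6*k + t)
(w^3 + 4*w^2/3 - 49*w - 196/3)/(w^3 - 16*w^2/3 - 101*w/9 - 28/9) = 3*(w + 7)/(3*w + 1)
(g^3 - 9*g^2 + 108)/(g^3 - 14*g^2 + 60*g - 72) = (g + 3)/(g - 2)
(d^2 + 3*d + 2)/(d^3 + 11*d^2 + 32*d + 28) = (d + 1)/(d^2 + 9*d + 14)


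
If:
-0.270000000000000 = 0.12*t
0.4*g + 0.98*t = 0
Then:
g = 5.51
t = -2.25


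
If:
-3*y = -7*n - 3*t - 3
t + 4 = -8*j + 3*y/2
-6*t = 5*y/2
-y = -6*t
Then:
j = -1/2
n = -3/7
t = 0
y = 0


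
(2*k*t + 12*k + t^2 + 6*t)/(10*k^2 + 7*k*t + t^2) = (t + 6)/(5*k + t)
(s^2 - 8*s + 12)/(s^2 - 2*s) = (s - 6)/s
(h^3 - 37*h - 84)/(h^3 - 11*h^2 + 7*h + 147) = (h + 4)/(h - 7)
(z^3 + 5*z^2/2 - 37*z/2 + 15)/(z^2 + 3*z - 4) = (z^2 + 7*z/2 - 15)/(z + 4)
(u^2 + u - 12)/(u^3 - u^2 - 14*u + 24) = 1/(u - 2)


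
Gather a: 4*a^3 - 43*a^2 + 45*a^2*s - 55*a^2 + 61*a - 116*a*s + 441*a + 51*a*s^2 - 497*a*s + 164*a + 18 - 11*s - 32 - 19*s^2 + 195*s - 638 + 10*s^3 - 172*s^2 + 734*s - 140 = 4*a^3 + a^2*(45*s - 98) + a*(51*s^2 - 613*s + 666) + 10*s^3 - 191*s^2 + 918*s - 792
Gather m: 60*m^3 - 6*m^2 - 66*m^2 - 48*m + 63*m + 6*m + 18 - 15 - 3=60*m^3 - 72*m^2 + 21*m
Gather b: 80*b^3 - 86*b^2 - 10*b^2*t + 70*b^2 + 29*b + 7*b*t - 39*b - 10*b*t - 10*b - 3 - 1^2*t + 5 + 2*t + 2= 80*b^3 + b^2*(-10*t - 16) + b*(-3*t - 20) + t + 4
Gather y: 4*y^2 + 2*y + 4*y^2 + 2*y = 8*y^2 + 4*y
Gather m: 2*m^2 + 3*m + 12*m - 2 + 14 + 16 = 2*m^2 + 15*m + 28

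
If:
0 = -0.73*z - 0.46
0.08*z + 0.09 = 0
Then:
No Solution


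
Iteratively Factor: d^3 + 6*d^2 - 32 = (d + 4)*(d^2 + 2*d - 8) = (d + 4)^2*(d - 2)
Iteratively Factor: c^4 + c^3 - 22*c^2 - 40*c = (c)*(c^3 + c^2 - 22*c - 40) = c*(c + 2)*(c^2 - c - 20) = c*(c - 5)*(c + 2)*(c + 4)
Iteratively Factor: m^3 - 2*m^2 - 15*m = (m + 3)*(m^2 - 5*m) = (m - 5)*(m + 3)*(m)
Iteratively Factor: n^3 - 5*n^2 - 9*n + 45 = (n - 5)*(n^2 - 9) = (n - 5)*(n - 3)*(n + 3)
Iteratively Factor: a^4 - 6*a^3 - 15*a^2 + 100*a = (a)*(a^3 - 6*a^2 - 15*a + 100) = a*(a + 4)*(a^2 - 10*a + 25) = a*(a - 5)*(a + 4)*(a - 5)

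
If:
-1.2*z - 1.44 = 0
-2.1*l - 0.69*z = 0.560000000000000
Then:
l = 0.13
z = -1.20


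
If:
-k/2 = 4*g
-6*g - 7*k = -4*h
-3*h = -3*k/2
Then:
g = 0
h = 0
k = 0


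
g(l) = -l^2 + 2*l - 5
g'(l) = 2 - 2*l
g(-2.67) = -17.47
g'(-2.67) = 7.34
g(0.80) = -4.04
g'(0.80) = 0.40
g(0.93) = -4.00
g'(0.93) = 0.14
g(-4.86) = -38.34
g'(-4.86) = 11.72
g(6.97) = -39.64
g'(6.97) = -11.94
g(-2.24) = -14.50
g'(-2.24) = 6.48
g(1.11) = -4.01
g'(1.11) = -0.22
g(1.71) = -4.50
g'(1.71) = -1.42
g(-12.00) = -173.00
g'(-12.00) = 26.00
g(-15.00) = -260.00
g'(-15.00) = 32.00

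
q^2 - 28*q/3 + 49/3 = (q - 7)*(q - 7/3)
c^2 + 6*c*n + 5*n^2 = (c + n)*(c + 5*n)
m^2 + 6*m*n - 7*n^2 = (m - n)*(m + 7*n)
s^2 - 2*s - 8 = (s - 4)*(s + 2)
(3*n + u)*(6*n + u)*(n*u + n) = 18*n^3*u + 18*n^3 + 9*n^2*u^2 + 9*n^2*u + n*u^3 + n*u^2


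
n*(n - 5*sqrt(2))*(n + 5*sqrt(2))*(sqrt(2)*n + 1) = sqrt(2)*n^4 + n^3 - 50*sqrt(2)*n^2 - 50*n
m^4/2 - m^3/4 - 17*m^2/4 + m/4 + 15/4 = (m/2 + 1/2)*(m - 3)*(m - 1)*(m + 5/2)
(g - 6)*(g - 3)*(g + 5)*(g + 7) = g^4 + 3*g^3 - 55*g^2 - 99*g + 630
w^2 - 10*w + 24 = (w - 6)*(w - 4)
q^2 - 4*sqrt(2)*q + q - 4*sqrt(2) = (q + 1)*(q - 4*sqrt(2))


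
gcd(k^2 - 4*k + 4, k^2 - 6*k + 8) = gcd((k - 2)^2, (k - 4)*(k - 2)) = k - 2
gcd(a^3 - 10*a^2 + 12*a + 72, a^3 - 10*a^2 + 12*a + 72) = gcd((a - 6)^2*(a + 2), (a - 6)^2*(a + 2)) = a^3 - 10*a^2 + 12*a + 72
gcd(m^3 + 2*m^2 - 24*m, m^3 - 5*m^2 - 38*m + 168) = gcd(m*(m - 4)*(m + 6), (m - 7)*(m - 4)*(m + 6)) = m^2 + 2*m - 24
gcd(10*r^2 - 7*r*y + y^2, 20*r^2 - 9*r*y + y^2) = -5*r + y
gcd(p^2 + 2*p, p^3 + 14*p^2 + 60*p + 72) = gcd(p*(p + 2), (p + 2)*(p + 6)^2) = p + 2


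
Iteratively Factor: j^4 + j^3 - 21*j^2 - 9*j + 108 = (j + 4)*(j^3 - 3*j^2 - 9*j + 27) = (j + 3)*(j + 4)*(j^2 - 6*j + 9) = (j - 3)*(j + 3)*(j + 4)*(j - 3)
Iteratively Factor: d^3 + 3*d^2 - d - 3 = (d + 3)*(d^2 - 1) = (d - 1)*(d + 3)*(d + 1)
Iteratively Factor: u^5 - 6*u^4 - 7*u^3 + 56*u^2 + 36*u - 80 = (u + 2)*(u^4 - 8*u^3 + 9*u^2 + 38*u - 40) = (u - 4)*(u + 2)*(u^3 - 4*u^2 - 7*u + 10) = (u - 4)*(u - 1)*(u + 2)*(u^2 - 3*u - 10) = (u - 5)*(u - 4)*(u - 1)*(u + 2)*(u + 2)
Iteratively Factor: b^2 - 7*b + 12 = (b - 4)*(b - 3)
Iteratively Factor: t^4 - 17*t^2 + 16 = (t - 4)*(t^3 + 4*t^2 - t - 4) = (t - 4)*(t + 4)*(t^2 - 1) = (t - 4)*(t + 1)*(t + 4)*(t - 1)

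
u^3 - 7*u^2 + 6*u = u*(u - 6)*(u - 1)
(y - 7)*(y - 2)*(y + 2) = y^3 - 7*y^2 - 4*y + 28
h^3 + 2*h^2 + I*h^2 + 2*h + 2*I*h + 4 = (h + 2)*(h - I)*(h + 2*I)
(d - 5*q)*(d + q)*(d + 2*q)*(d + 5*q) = d^4 + 3*d^3*q - 23*d^2*q^2 - 75*d*q^3 - 50*q^4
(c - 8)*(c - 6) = c^2 - 14*c + 48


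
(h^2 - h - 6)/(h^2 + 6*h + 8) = (h - 3)/(h + 4)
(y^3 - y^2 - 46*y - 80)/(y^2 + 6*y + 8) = (y^2 - 3*y - 40)/(y + 4)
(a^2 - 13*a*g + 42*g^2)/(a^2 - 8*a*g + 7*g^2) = (a - 6*g)/(a - g)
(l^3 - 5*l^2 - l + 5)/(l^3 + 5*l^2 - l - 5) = (l - 5)/(l + 5)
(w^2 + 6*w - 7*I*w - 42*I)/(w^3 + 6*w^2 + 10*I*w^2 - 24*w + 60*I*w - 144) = (w - 7*I)/(w^2 + 10*I*w - 24)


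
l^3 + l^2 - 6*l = l*(l - 2)*(l + 3)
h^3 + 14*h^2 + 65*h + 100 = (h + 4)*(h + 5)^2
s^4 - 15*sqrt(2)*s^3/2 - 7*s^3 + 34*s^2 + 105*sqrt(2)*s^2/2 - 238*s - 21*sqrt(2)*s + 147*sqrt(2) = (s - 7)*(s - 7*sqrt(2)/2)*(s - 3*sqrt(2))*(s - sqrt(2))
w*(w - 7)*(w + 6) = w^3 - w^2 - 42*w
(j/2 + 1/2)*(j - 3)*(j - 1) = j^3/2 - 3*j^2/2 - j/2 + 3/2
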